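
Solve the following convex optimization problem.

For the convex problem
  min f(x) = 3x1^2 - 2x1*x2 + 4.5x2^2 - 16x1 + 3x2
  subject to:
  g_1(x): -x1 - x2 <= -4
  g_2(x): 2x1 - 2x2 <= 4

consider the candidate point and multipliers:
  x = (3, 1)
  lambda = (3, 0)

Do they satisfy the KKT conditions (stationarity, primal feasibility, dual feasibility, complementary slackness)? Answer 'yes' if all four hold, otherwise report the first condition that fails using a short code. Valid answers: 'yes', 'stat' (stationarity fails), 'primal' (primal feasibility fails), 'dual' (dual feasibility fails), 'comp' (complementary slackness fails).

Gradient of f: grad f(x) = Q x + c = (0, 6)
Constraint values g_i(x) = a_i^T x - b_i:
  g_1((3, 1)) = 0
  g_2((3, 1)) = 0
Stationarity residual: grad f(x) + sum_i lambda_i a_i = (-3, 3)
  -> stationarity FAILS
Primal feasibility (all g_i <= 0): OK
Dual feasibility (all lambda_i >= 0): OK
Complementary slackness (lambda_i * g_i(x) = 0 for all i): OK

Verdict: the first failing condition is stationarity -> stat.

stat


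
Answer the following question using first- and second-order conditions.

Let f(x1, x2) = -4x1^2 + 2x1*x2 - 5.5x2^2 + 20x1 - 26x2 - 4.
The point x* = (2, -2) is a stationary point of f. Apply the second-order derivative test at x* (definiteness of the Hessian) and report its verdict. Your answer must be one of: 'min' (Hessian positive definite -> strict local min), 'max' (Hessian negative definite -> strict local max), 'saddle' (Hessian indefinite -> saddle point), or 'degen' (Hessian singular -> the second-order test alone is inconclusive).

Compute the Hessian H = grad^2 f:
  H = [[-8, 2], [2, -11]]
Verify stationarity: grad f(x*) = H x* + g = (0, 0).
Eigenvalues of H: -12, -7.
Both eigenvalues < 0, so H is negative definite -> x* is a strict local max.

max


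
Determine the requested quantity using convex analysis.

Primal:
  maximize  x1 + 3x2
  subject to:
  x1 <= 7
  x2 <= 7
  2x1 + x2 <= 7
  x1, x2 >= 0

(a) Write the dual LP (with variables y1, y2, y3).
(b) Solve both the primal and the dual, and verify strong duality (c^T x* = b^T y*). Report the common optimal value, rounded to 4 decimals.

The standard primal-dual pair for 'max c^T x s.t. A x <= b, x >= 0' is:
  Dual:  min b^T y  s.t.  A^T y >= c,  y >= 0.

So the dual LP is:
  minimize  7y1 + 7y2 + 7y3
  subject to:
    y1 + 2y3 >= 1
    y2 + y3 >= 3
    y1, y2, y3 >= 0

Solving the primal: x* = (0, 7).
  primal value c^T x* = 21.
Solving the dual: y* = (0, 2.5, 0.5).
  dual value b^T y* = 21.
Strong duality: c^T x* = b^T y*. Confirmed.

21


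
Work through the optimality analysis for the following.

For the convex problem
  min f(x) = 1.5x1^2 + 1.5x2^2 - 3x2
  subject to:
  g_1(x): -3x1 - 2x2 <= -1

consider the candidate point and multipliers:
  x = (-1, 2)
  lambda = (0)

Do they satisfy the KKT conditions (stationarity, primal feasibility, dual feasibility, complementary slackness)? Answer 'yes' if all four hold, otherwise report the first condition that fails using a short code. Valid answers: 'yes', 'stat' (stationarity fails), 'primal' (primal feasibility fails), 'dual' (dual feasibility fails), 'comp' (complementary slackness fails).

Gradient of f: grad f(x) = Q x + c = (-3, 3)
Constraint values g_i(x) = a_i^T x - b_i:
  g_1((-1, 2)) = 0
Stationarity residual: grad f(x) + sum_i lambda_i a_i = (-3, 3)
  -> stationarity FAILS
Primal feasibility (all g_i <= 0): OK
Dual feasibility (all lambda_i >= 0): OK
Complementary slackness (lambda_i * g_i(x) = 0 for all i): OK

Verdict: the first failing condition is stationarity -> stat.

stat


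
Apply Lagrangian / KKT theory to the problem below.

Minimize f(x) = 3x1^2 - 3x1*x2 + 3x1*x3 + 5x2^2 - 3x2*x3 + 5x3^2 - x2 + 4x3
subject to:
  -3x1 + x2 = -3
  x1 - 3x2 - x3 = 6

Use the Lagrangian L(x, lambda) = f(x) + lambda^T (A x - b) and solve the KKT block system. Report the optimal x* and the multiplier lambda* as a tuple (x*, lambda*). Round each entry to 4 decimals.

Form the Lagrangian:
  L(x, lambda) = (1/2) x^T Q x + c^T x + lambda^T (A x - b)
Stationarity (grad_x L = 0): Q x + c + A^T lambda = 0.
Primal feasibility: A x = b.

This gives the KKT block system:
  [ Q   A^T ] [ x     ]   [-c ]
  [ A    0  ] [ lambda ] = [ b ]

Solving the linear system:
  x*      = (0.5479, -1.3563, -1.3833)
  lambda* = (-0.3047, -4.1204)
  f(x*)   = 9.8157

x* = (0.5479, -1.3563, -1.3833), lambda* = (-0.3047, -4.1204)


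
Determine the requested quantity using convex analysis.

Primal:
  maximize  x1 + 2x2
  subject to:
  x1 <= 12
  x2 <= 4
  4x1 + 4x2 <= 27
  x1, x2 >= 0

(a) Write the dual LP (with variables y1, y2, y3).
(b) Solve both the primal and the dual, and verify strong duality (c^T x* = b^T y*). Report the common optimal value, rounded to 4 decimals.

The standard primal-dual pair for 'max c^T x s.t. A x <= b, x >= 0' is:
  Dual:  min b^T y  s.t.  A^T y >= c,  y >= 0.

So the dual LP is:
  minimize  12y1 + 4y2 + 27y3
  subject to:
    y1 + 4y3 >= 1
    y2 + 4y3 >= 2
    y1, y2, y3 >= 0

Solving the primal: x* = (2.75, 4).
  primal value c^T x* = 10.75.
Solving the dual: y* = (0, 1, 0.25).
  dual value b^T y* = 10.75.
Strong duality: c^T x* = b^T y*. Confirmed.

10.75


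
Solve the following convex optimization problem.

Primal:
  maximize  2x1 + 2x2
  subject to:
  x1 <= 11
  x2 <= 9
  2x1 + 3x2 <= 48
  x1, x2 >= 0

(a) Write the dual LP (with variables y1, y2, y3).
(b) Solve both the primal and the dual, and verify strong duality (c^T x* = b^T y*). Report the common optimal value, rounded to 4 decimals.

The standard primal-dual pair for 'max c^T x s.t. A x <= b, x >= 0' is:
  Dual:  min b^T y  s.t.  A^T y >= c,  y >= 0.

So the dual LP is:
  minimize  11y1 + 9y2 + 48y3
  subject to:
    y1 + 2y3 >= 2
    y2 + 3y3 >= 2
    y1, y2, y3 >= 0

Solving the primal: x* = (11, 8.6667).
  primal value c^T x* = 39.3333.
Solving the dual: y* = (0.6667, 0, 0.6667).
  dual value b^T y* = 39.3333.
Strong duality: c^T x* = b^T y*. Confirmed.

39.3333


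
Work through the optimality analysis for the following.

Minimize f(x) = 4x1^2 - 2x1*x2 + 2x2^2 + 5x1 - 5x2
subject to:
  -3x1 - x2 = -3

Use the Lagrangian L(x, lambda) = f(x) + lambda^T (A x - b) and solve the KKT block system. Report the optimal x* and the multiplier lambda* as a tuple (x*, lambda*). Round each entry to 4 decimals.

Form the Lagrangian:
  L(x, lambda) = (1/2) x^T Q x + c^T x + lambda^T (A x - b)
Stationarity (grad_x L = 0): Q x + c + A^T lambda = 0.
Primal feasibility: A x = b.

This gives the KKT block system:
  [ Q   A^T ] [ x     ]   [-c ]
  [ A    0  ] [ lambda ] = [ b ]

Solving the linear system:
  x*      = (0.3929, 1.8214)
  lambda* = (1.5)
  f(x*)   = -1.3214

x* = (0.3929, 1.8214), lambda* = (1.5)


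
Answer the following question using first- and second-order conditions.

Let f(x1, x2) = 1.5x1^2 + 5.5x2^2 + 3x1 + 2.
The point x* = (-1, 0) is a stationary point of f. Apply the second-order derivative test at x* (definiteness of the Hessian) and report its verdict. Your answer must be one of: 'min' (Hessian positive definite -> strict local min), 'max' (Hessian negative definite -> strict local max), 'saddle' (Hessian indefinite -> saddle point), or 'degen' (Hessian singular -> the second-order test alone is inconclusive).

Compute the Hessian H = grad^2 f:
  H = [[3, 0], [0, 11]]
Verify stationarity: grad f(x*) = H x* + g = (0, 0).
Eigenvalues of H: 3, 11.
Both eigenvalues > 0, so H is positive definite -> x* is a strict local min.

min


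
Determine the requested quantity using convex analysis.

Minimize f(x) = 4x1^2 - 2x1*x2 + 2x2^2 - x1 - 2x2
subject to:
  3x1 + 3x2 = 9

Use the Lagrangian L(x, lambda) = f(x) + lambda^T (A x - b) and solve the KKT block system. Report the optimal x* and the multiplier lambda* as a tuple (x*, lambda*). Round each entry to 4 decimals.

Form the Lagrangian:
  L(x, lambda) = (1/2) x^T Q x + c^T x + lambda^T (A x - b)
Stationarity (grad_x L = 0): Q x + c + A^T lambda = 0.
Primal feasibility: A x = b.

This gives the KKT block system:
  [ Q   A^T ] [ x     ]   [-c ]
  [ A    0  ] [ lambda ] = [ b ]

Solving the linear system:
  x*      = (1.0625, 1.9375)
  lambda* = (-1.2083)
  f(x*)   = 2.9688

x* = (1.0625, 1.9375), lambda* = (-1.2083)


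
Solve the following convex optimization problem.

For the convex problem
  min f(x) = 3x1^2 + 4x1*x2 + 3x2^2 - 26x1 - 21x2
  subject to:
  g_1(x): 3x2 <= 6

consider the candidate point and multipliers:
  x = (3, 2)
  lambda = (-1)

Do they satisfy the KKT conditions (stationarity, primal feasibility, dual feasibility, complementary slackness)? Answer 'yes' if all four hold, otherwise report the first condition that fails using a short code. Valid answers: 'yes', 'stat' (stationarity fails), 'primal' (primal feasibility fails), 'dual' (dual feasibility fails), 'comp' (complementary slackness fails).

Gradient of f: grad f(x) = Q x + c = (0, 3)
Constraint values g_i(x) = a_i^T x - b_i:
  g_1((3, 2)) = 0
Stationarity residual: grad f(x) + sum_i lambda_i a_i = (0, 0)
  -> stationarity OK
Primal feasibility (all g_i <= 0): OK
Dual feasibility (all lambda_i >= 0): FAILS
Complementary slackness (lambda_i * g_i(x) = 0 for all i): OK

Verdict: the first failing condition is dual_feasibility -> dual.

dual


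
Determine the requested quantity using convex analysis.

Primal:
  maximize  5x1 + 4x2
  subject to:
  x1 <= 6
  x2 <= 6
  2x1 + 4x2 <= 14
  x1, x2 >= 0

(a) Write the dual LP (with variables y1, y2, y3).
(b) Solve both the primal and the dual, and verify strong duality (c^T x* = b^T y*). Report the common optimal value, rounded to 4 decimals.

The standard primal-dual pair for 'max c^T x s.t. A x <= b, x >= 0' is:
  Dual:  min b^T y  s.t.  A^T y >= c,  y >= 0.

So the dual LP is:
  minimize  6y1 + 6y2 + 14y3
  subject to:
    y1 + 2y3 >= 5
    y2 + 4y3 >= 4
    y1, y2, y3 >= 0

Solving the primal: x* = (6, 0.5).
  primal value c^T x* = 32.
Solving the dual: y* = (3, 0, 1).
  dual value b^T y* = 32.
Strong duality: c^T x* = b^T y*. Confirmed.

32


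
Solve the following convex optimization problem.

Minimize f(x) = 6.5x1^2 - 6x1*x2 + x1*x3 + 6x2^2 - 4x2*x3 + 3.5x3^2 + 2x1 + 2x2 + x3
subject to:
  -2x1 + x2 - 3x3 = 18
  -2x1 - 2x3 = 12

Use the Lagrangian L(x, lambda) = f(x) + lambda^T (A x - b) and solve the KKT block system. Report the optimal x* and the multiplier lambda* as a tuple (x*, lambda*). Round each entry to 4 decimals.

Form the Lagrangian:
  L(x, lambda) = (1/2) x^T Q x + c^T x + lambda^T (A x - b)
Stationarity (grad_x L = 0): Q x + c + A^T lambda = 0.
Primal feasibility: A x = b.

This gives the KKT block system:
  [ Q   A^T ] [ x     ]   [-c ]
  [ A    0  ] [ lambda ] = [ b ]

Solving the linear system:
  x*      = (-0.3235, 0.3235, -5.6765)
  lambda* = (-30.5294, 25.6176)
  f(x*)   = 118.2206

x* = (-0.3235, 0.3235, -5.6765), lambda* = (-30.5294, 25.6176)


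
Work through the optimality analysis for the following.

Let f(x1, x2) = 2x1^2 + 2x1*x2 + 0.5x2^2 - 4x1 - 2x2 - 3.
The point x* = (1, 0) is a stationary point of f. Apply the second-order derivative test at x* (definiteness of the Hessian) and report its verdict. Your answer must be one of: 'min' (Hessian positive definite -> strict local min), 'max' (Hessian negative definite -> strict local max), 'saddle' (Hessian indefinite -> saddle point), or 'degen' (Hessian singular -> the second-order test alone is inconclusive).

Compute the Hessian H = grad^2 f:
  H = [[4, 2], [2, 1]]
Verify stationarity: grad f(x*) = H x* + g = (0, 0).
Eigenvalues of H: 0, 5.
H has a zero eigenvalue (singular; positive semidefinite but not definite), so H is neither positive definite, negative definite, nor indefinite. The second-order test alone is inconclusive -> degen.
(Indeed, f is constant along the null direction of H through x*, so x* is not a strict local extremum.)

degen


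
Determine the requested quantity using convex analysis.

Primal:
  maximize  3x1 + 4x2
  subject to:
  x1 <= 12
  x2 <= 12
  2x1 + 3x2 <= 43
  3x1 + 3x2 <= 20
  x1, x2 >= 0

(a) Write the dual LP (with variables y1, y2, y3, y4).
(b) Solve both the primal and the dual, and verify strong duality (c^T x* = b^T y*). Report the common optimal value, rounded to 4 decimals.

The standard primal-dual pair for 'max c^T x s.t. A x <= b, x >= 0' is:
  Dual:  min b^T y  s.t.  A^T y >= c,  y >= 0.

So the dual LP is:
  minimize  12y1 + 12y2 + 43y3 + 20y4
  subject to:
    y1 + 2y3 + 3y4 >= 3
    y2 + 3y3 + 3y4 >= 4
    y1, y2, y3, y4 >= 0

Solving the primal: x* = (0, 6.6667).
  primal value c^T x* = 26.6667.
Solving the dual: y* = (0, 0, 0, 1.3333).
  dual value b^T y* = 26.6667.
Strong duality: c^T x* = b^T y*. Confirmed.

26.6667


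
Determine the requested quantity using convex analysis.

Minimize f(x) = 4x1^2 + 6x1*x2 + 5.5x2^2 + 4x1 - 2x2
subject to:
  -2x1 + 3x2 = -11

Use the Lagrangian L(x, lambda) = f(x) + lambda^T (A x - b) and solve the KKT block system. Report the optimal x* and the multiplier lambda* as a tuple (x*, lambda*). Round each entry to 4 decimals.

Form the Lagrangian:
  L(x, lambda) = (1/2) x^T Q x + c^T x + lambda^T (A x - b)
Stationarity (grad_x L = 0): Q x + c + A^T lambda = 0.
Primal feasibility: A x = b.

This gives the KKT block system:
  [ Q   A^T ] [ x     ]   [-c ]
  [ A    0  ] [ lambda ] = [ b ]

Solving the linear system:
  x*      = (2.2128, -2.1915)
  lambda* = (4.2766)
  f(x*)   = 30.1383

x* = (2.2128, -2.1915), lambda* = (4.2766)


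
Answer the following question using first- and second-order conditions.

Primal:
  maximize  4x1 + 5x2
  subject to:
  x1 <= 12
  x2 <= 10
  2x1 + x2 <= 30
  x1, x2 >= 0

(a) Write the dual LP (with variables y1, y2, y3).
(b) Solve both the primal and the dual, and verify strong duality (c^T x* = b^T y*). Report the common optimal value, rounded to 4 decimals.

The standard primal-dual pair for 'max c^T x s.t. A x <= b, x >= 0' is:
  Dual:  min b^T y  s.t.  A^T y >= c,  y >= 0.

So the dual LP is:
  minimize  12y1 + 10y2 + 30y3
  subject to:
    y1 + 2y3 >= 4
    y2 + y3 >= 5
    y1, y2, y3 >= 0

Solving the primal: x* = (10, 10).
  primal value c^T x* = 90.
Solving the dual: y* = (0, 3, 2).
  dual value b^T y* = 90.
Strong duality: c^T x* = b^T y*. Confirmed.

90


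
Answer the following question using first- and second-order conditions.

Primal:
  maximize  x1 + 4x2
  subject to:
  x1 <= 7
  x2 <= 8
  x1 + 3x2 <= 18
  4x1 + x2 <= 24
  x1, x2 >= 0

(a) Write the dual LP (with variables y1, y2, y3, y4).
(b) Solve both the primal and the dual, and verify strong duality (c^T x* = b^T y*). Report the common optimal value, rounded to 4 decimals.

The standard primal-dual pair for 'max c^T x s.t. A x <= b, x >= 0' is:
  Dual:  min b^T y  s.t.  A^T y >= c,  y >= 0.

So the dual LP is:
  minimize  7y1 + 8y2 + 18y3 + 24y4
  subject to:
    y1 + y3 + 4y4 >= 1
    y2 + 3y3 + y4 >= 4
    y1, y2, y3, y4 >= 0

Solving the primal: x* = (0, 6).
  primal value c^T x* = 24.
Solving the dual: y* = (0, 0, 1.3333, 0).
  dual value b^T y* = 24.
Strong duality: c^T x* = b^T y*. Confirmed.

24


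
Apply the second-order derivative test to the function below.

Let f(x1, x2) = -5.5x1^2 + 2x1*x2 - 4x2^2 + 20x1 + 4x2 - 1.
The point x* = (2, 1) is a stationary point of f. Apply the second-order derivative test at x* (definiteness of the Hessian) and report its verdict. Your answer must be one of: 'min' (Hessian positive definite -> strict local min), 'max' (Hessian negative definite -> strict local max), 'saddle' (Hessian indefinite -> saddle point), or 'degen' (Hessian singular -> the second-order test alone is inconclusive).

Compute the Hessian H = grad^2 f:
  H = [[-11, 2], [2, -8]]
Verify stationarity: grad f(x*) = H x* + g = (0, 0).
Eigenvalues of H: -12, -7.
Both eigenvalues < 0, so H is negative definite -> x* is a strict local max.

max


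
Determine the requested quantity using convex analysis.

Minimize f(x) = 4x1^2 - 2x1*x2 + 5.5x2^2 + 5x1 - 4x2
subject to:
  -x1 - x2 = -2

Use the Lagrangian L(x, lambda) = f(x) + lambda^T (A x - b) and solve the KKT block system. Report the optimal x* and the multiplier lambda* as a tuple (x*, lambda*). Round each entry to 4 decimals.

Form the Lagrangian:
  L(x, lambda) = (1/2) x^T Q x + c^T x + lambda^T (A x - b)
Stationarity (grad_x L = 0): Q x + c + A^T lambda = 0.
Primal feasibility: A x = b.

This gives the KKT block system:
  [ Q   A^T ] [ x     ]   [-c ]
  [ A    0  ] [ lambda ] = [ b ]

Solving the linear system:
  x*      = (0.7391, 1.2609)
  lambda* = (8.3913)
  f(x*)   = 7.7174

x* = (0.7391, 1.2609), lambda* = (8.3913)


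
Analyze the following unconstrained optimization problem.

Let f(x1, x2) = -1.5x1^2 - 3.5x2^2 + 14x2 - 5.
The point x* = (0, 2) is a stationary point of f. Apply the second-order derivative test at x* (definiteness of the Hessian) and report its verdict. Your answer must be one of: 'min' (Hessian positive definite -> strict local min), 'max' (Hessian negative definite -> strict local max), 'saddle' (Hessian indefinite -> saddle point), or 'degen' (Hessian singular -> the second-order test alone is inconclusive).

Compute the Hessian H = grad^2 f:
  H = [[-3, 0], [0, -7]]
Verify stationarity: grad f(x*) = H x* + g = (0, 0).
Eigenvalues of H: -7, -3.
Both eigenvalues < 0, so H is negative definite -> x* is a strict local max.

max


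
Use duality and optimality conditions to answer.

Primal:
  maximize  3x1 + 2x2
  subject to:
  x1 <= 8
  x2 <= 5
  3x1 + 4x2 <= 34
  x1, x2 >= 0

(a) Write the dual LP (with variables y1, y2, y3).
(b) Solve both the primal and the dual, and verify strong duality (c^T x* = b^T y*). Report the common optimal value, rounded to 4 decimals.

The standard primal-dual pair for 'max c^T x s.t. A x <= b, x >= 0' is:
  Dual:  min b^T y  s.t.  A^T y >= c,  y >= 0.

So the dual LP is:
  minimize  8y1 + 5y2 + 34y3
  subject to:
    y1 + 3y3 >= 3
    y2 + 4y3 >= 2
    y1, y2, y3 >= 0

Solving the primal: x* = (8, 2.5).
  primal value c^T x* = 29.
Solving the dual: y* = (1.5, 0, 0.5).
  dual value b^T y* = 29.
Strong duality: c^T x* = b^T y*. Confirmed.

29


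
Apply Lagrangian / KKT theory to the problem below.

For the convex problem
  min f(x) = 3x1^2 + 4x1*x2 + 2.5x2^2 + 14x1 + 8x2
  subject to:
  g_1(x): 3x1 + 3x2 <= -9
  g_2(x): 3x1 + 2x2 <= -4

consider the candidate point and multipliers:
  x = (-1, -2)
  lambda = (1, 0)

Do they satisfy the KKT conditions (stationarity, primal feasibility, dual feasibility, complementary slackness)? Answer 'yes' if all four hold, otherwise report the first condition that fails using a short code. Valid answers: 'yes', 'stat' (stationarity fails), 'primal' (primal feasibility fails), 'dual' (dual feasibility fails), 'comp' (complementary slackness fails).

Gradient of f: grad f(x) = Q x + c = (0, -6)
Constraint values g_i(x) = a_i^T x - b_i:
  g_1((-1, -2)) = 0
  g_2((-1, -2)) = -3
Stationarity residual: grad f(x) + sum_i lambda_i a_i = (3, -3)
  -> stationarity FAILS
Primal feasibility (all g_i <= 0): OK
Dual feasibility (all lambda_i >= 0): OK
Complementary slackness (lambda_i * g_i(x) = 0 for all i): OK

Verdict: the first failing condition is stationarity -> stat.

stat


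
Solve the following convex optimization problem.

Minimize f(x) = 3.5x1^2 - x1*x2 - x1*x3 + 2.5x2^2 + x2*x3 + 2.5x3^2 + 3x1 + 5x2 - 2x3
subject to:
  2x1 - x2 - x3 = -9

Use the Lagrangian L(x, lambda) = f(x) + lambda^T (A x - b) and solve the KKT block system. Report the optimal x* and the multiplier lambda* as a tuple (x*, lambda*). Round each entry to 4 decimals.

Form the Lagrangian:
  L(x, lambda) = (1/2) x^T Q x + c^T x + lambda^T (A x - b)
Stationarity (grad_x L = 0): Q x + c + A^T lambda = 0.
Primal feasibility: A x = b.

This gives the KKT block system:
  [ Q   A^T ] [ x     ]   [-c ]
  [ A    0  ] [ lambda ] = [ b ]

Solving the linear system:
  x*      = (-3.4, 0.225, 1.975)
  lambda* = (11.5)
  f(x*)   = 45.2375

x* = (-3.4, 0.225, 1.975), lambda* = (11.5)


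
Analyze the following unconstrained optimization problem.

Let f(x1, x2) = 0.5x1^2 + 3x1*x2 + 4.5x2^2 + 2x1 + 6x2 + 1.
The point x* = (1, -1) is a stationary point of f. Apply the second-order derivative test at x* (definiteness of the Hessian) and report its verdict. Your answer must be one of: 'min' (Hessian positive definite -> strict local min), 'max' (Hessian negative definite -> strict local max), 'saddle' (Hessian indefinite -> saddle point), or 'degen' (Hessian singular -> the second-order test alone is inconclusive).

Compute the Hessian H = grad^2 f:
  H = [[1, 3], [3, 9]]
Verify stationarity: grad f(x*) = H x* + g = (0, 0).
Eigenvalues of H: 0, 10.
H has a zero eigenvalue (singular; positive semidefinite but not definite), so H is neither positive definite, negative definite, nor indefinite. The second-order test alone is inconclusive -> degen.
(Indeed, f is constant along the null direction of H through x*, so x* is not a strict local extremum.)

degen


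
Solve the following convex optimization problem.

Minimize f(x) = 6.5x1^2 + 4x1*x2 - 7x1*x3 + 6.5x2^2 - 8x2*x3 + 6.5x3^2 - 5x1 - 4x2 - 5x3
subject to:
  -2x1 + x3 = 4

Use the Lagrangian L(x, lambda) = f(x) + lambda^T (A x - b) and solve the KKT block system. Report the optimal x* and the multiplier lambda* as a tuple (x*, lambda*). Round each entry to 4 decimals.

Form the Lagrangian:
  L(x, lambda) = (1/2) x^T Q x + c^T x + lambda^T (A x - b)
Stationarity (grad_x L = 0): Q x + c + A^T lambda = 0.
Primal feasibility: A x = b.

This gives the KKT block system:
  [ Q   A^T ] [ x     ]   [-c ]
  [ A    0  ] [ lambda ] = [ b ]

Solving the linear system:
  x*      = (-1.0712, 1.7804, 1.8576)
  lambda* = (-12.4036)
  f(x*)   = 19.2804

x* = (-1.0712, 1.7804, 1.8576), lambda* = (-12.4036)


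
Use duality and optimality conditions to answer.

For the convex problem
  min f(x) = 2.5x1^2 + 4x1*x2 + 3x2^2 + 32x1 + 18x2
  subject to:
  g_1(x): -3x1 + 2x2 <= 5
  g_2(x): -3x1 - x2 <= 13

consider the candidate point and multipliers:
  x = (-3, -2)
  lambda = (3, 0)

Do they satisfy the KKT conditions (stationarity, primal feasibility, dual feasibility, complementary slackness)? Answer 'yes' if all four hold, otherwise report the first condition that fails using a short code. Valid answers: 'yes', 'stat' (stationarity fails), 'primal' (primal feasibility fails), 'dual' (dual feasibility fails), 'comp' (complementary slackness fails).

Gradient of f: grad f(x) = Q x + c = (9, -6)
Constraint values g_i(x) = a_i^T x - b_i:
  g_1((-3, -2)) = 0
  g_2((-3, -2)) = -2
Stationarity residual: grad f(x) + sum_i lambda_i a_i = (0, 0)
  -> stationarity OK
Primal feasibility (all g_i <= 0): OK
Dual feasibility (all lambda_i >= 0): OK
Complementary slackness (lambda_i * g_i(x) = 0 for all i): OK

Verdict: yes, KKT holds.

yes


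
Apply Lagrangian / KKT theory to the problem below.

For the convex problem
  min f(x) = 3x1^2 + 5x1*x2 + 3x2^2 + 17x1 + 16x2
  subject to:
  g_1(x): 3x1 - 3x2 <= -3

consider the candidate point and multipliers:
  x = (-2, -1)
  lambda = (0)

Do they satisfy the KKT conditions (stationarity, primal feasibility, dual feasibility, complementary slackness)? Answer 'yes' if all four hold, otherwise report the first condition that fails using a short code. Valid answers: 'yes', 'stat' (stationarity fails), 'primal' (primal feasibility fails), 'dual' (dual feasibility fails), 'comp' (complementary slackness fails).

Gradient of f: grad f(x) = Q x + c = (0, 0)
Constraint values g_i(x) = a_i^T x - b_i:
  g_1((-2, -1)) = 0
Stationarity residual: grad f(x) + sum_i lambda_i a_i = (0, 0)
  -> stationarity OK
Primal feasibility (all g_i <= 0): OK
Dual feasibility (all lambda_i >= 0): OK
Complementary slackness (lambda_i * g_i(x) = 0 for all i): OK

Verdict: yes, KKT holds.

yes


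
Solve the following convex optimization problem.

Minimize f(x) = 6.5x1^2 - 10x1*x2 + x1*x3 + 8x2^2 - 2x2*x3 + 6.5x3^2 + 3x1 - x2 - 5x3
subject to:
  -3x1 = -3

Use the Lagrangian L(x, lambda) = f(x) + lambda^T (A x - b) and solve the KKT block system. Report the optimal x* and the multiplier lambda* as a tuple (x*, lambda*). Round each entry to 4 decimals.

Form the Lagrangian:
  L(x, lambda) = (1/2) x^T Q x + c^T x + lambda^T (A x - b)
Stationarity (grad_x L = 0): Q x + c + A^T lambda = 0.
Primal feasibility: A x = b.

This gives the KKT block system:
  [ Q   A^T ] [ x     ]   [-c ]
  [ A    0  ] [ lambda ] = [ b ]

Solving the linear system:
  x*      = (1, 0.7402, 0.4216)
  lambda* = (3.0065)
  f(x*)   = 4.5858

x* = (1, 0.7402, 0.4216), lambda* = (3.0065)


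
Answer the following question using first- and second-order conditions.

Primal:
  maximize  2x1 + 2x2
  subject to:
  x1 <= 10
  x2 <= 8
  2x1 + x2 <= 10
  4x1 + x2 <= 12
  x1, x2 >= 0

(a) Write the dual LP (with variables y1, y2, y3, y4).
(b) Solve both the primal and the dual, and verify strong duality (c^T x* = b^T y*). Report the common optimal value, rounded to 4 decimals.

The standard primal-dual pair for 'max c^T x s.t. A x <= b, x >= 0' is:
  Dual:  min b^T y  s.t.  A^T y >= c,  y >= 0.

So the dual LP is:
  minimize  10y1 + 8y2 + 10y3 + 12y4
  subject to:
    y1 + 2y3 + 4y4 >= 2
    y2 + y3 + y4 >= 2
    y1, y2, y3, y4 >= 0

Solving the primal: x* = (1, 8).
  primal value c^T x* = 18.
Solving the dual: y* = (0, 1.5, 0, 0.5).
  dual value b^T y* = 18.
Strong duality: c^T x* = b^T y*. Confirmed.

18


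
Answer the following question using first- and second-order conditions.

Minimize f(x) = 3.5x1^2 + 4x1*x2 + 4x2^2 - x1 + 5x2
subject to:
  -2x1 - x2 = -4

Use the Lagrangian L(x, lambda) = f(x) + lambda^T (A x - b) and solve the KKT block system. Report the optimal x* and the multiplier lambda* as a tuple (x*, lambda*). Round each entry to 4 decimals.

Form the Lagrangian:
  L(x, lambda) = (1/2) x^T Q x + c^T x + lambda^T (A x - b)
Stationarity (grad_x L = 0): Q x + c + A^T lambda = 0.
Primal feasibility: A x = b.

This gives the KKT block system:
  [ Q   A^T ] [ x     ]   [-c ]
  [ A    0  ] [ lambda ] = [ b ]

Solving the linear system:
  x*      = (2.5652, -1.1304)
  lambda* = (6.2174)
  f(x*)   = 8.3261

x* = (2.5652, -1.1304), lambda* = (6.2174)


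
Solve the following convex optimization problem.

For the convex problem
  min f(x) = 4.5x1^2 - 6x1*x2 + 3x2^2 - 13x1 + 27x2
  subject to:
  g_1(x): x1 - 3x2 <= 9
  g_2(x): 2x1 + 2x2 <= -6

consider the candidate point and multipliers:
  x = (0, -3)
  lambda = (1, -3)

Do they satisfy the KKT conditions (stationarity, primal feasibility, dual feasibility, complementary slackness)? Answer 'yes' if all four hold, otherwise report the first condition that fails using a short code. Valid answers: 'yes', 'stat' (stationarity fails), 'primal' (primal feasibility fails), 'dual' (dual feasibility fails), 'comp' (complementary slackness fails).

Gradient of f: grad f(x) = Q x + c = (5, 9)
Constraint values g_i(x) = a_i^T x - b_i:
  g_1((0, -3)) = 0
  g_2((0, -3)) = 0
Stationarity residual: grad f(x) + sum_i lambda_i a_i = (0, 0)
  -> stationarity OK
Primal feasibility (all g_i <= 0): OK
Dual feasibility (all lambda_i >= 0): FAILS
Complementary slackness (lambda_i * g_i(x) = 0 for all i): OK

Verdict: the first failing condition is dual_feasibility -> dual.

dual


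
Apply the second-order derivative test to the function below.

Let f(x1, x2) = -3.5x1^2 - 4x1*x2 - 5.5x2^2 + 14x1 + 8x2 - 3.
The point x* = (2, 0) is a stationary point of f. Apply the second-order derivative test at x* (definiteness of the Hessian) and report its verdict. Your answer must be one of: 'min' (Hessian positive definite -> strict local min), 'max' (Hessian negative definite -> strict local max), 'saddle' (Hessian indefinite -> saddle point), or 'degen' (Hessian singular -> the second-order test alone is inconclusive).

Compute the Hessian H = grad^2 f:
  H = [[-7, -4], [-4, -11]]
Verify stationarity: grad f(x*) = H x* + g = (0, 0).
Eigenvalues of H: -13.4721, -4.5279.
Both eigenvalues < 0, so H is negative definite -> x* is a strict local max.

max


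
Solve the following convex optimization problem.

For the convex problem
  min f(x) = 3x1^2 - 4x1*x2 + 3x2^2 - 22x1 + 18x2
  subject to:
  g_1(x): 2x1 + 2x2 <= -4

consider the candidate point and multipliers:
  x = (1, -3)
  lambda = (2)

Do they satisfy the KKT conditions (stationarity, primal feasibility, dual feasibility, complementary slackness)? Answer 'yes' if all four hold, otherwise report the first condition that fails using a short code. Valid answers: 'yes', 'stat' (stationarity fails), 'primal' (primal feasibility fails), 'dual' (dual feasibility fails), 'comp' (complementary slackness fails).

Gradient of f: grad f(x) = Q x + c = (-4, -4)
Constraint values g_i(x) = a_i^T x - b_i:
  g_1((1, -3)) = 0
Stationarity residual: grad f(x) + sum_i lambda_i a_i = (0, 0)
  -> stationarity OK
Primal feasibility (all g_i <= 0): OK
Dual feasibility (all lambda_i >= 0): OK
Complementary slackness (lambda_i * g_i(x) = 0 for all i): OK

Verdict: yes, KKT holds.

yes


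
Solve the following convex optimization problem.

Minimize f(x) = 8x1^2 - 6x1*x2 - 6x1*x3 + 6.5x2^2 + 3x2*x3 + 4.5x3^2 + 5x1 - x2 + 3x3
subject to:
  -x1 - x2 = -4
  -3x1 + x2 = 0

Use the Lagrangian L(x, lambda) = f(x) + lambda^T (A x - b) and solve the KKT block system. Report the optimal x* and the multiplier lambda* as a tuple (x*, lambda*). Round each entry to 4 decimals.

Form the Lagrangian:
  L(x, lambda) = (1/2) x^T Q x + c^T x + lambda^T (A x - b)
Stationarity (grad_x L = 0): Q x + c + A^T lambda = 0.
Primal feasibility: A x = b.

This gives the KKT block system:
  [ Q   A^T ] [ x     ]   [-c ]
  [ A    0  ] [ lambda ] = [ b ]

Solving the linear system:
  x*      = (1, 3, -0.6667)
  lambda* = (24.25, -5.75)
  f(x*)   = 48.5

x* = (1, 3, -0.6667), lambda* = (24.25, -5.75)


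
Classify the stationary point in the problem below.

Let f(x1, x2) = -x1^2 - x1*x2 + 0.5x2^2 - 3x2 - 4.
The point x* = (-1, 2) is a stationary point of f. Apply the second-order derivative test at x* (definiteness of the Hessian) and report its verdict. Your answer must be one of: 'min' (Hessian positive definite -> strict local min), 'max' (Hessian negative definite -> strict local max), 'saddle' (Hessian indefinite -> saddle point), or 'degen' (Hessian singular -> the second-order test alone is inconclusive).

Compute the Hessian H = grad^2 f:
  H = [[-2, -1], [-1, 1]]
Verify stationarity: grad f(x*) = H x* + g = (0, 0).
Eigenvalues of H: -2.3028, 1.3028.
Eigenvalues have mixed signs, so H is indefinite -> x* is a saddle point.

saddle


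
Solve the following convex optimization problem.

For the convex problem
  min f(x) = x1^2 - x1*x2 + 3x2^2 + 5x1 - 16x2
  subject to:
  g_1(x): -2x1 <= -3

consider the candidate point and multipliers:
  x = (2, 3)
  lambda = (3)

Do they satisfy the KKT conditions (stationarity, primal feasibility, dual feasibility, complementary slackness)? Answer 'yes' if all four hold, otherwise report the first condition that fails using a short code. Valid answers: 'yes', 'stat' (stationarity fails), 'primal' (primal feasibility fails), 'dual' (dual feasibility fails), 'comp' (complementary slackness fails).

Gradient of f: grad f(x) = Q x + c = (6, 0)
Constraint values g_i(x) = a_i^T x - b_i:
  g_1((2, 3)) = -1
Stationarity residual: grad f(x) + sum_i lambda_i a_i = (0, 0)
  -> stationarity OK
Primal feasibility (all g_i <= 0): OK
Dual feasibility (all lambda_i >= 0): OK
Complementary slackness (lambda_i * g_i(x) = 0 for all i): FAILS

Verdict: the first failing condition is complementary_slackness -> comp.

comp


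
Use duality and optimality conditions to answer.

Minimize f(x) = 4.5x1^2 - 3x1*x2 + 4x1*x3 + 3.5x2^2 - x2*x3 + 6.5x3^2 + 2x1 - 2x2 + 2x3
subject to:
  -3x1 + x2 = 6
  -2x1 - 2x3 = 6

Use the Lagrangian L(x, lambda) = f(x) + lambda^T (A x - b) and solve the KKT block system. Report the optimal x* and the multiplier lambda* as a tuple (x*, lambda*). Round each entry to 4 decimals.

Form the Lagrangian:
  L(x, lambda) = (1/2) x^T Q x + c^T x + lambda^T (A x - b)
Stationarity (grad_x L = 0): Q x + c + A^T lambda = 0.
Primal feasibility: A x = b.

This gives the KKT block system:
  [ Q   A^T ] [ x     ]   [-c ]
  [ A    0  ] [ lambda ] = [ b ]

Solving the linear system:
  x*      = (-2.2154, -0.6462, -0.7846)
  lambda* = (-0.9077, -8.2077)
  f(x*)   = 24.9923

x* = (-2.2154, -0.6462, -0.7846), lambda* = (-0.9077, -8.2077)


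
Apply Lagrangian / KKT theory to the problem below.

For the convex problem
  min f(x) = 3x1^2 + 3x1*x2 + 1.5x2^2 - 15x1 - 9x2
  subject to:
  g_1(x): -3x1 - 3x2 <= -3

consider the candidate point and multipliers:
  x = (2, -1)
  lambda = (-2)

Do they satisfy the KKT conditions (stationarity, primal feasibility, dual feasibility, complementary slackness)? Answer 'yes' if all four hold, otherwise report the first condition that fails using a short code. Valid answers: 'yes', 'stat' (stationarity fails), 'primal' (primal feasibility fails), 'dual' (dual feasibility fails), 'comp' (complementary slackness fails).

Gradient of f: grad f(x) = Q x + c = (-6, -6)
Constraint values g_i(x) = a_i^T x - b_i:
  g_1((2, -1)) = 0
Stationarity residual: grad f(x) + sum_i lambda_i a_i = (0, 0)
  -> stationarity OK
Primal feasibility (all g_i <= 0): OK
Dual feasibility (all lambda_i >= 0): FAILS
Complementary slackness (lambda_i * g_i(x) = 0 for all i): OK

Verdict: the first failing condition is dual_feasibility -> dual.

dual


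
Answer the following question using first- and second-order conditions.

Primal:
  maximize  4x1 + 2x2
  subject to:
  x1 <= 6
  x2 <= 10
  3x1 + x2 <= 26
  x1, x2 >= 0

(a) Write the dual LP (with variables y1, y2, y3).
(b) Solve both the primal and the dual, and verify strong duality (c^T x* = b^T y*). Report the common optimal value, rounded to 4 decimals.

The standard primal-dual pair for 'max c^T x s.t. A x <= b, x >= 0' is:
  Dual:  min b^T y  s.t.  A^T y >= c,  y >= 0.

So the dual LP is:
  minimize  6y1 + 10y2 + 26y3
  subject to:
    y1 + 3y3 >= 4
    y2 + y3 >= 2
    y1, y2, y3 >= 0

Solving the primal: x* = (5.3333, 10).
  primal value c^T x* = 41.3333.
Solving the dual: y* = (0, 0.6667, 1.3333).
  dual value b^T y* = 41.3333.
Strong duality: c^T x* = b^T y*. Confirmed.

41.3333


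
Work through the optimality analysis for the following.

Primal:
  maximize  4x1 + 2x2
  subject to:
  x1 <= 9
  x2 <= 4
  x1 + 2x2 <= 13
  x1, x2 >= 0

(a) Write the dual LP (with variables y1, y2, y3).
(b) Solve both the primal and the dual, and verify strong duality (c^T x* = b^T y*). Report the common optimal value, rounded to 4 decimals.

The standard primal-dual pair for 'max c^T x s.t. A x <= b, x >= 0' is:
  Dual:  min b^T y  s.t.  A^T y >= c,  y >= 0.

So the dual LP is:
  minimize  9y1 + 4y2 + 13y3
  subject to:
    y1 + y3 >= 4
    y2 + 2y3 >= 2
    y1, y2, y3 >= 0

Solving the primal: x* = (9, 2).
  primal value c^T x* = 40.
Solving the dual: y* = (3, 0, 1).
  dual value b^T y* = 40.
Strong duality: c^T x* = b^T y*. Confirmed.

40


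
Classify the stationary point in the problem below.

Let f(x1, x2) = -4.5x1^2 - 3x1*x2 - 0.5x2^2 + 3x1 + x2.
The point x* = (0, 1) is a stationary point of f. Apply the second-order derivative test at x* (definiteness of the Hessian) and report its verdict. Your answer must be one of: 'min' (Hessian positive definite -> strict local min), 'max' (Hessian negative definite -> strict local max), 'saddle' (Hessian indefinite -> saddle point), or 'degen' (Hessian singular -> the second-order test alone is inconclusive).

Compute the Hessian H = grad^2 f:
  H = [[-9, -3], [-3, -1]]
Verify stationarity: grad f(x*) = H x* + g = (0, 0).
Eigenvalues of H: -10, 0.
H has a zero eigenvalue (singular; negative semidefinite but not definite), so H is neither positive definite, negative definite, nor indefinite. The second-order test alone is inconclusive -> degen.
(Indeed, f is constant along the null direction of H through x*, so x* is not a strict local extremum.)

degen


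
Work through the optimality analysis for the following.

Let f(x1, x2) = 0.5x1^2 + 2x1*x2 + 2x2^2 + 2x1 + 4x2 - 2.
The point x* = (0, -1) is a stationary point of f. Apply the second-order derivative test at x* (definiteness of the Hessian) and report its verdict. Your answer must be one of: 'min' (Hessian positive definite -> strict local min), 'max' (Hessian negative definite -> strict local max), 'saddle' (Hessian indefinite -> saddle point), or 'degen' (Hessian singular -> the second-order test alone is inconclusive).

Compute the Hessian H = grad^2 f:
  H = [[1, 2], [2, 4]]
Verify stationarity: grad f(x*) = H x* + g = (0, 0).
Eigenvalues of H: 0, 5.
H has a zero eigenvalue (singular; positive semidefinite but not definite), so H is neither positive definite, negative definite, nor indefinite. The second-order test alone is inconclusive -> degen.
(Indeed, f is constant along the null direction of H through x*, so x* is not a strict local extremum.)

degen


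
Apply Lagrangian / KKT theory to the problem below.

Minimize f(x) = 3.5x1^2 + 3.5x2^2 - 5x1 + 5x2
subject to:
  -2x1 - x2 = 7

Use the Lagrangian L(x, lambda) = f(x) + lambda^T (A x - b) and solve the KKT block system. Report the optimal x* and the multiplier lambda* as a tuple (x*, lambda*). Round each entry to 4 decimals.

Form the Lagrangian:
  L(x, lambda) = (1/2) x^T Q x + c^T x + lambda^T (A x - b)
Stationarity (grad_x L = 0): Q x + c + A^T lambda = 0.
Primal feasibility: A x = b.

This gives the KKT block system:
  [ Q   A^T ] [ x     ]   [-c ]
  [ A    0  ] [ lambda ] = [ b ]

Solving the linear system:
  x*      = (-2.3714, -2.2571)
  lambda* = (-10.8)
  f(x*)   = 38.0857

x* = (-2.3714, -2.2571), lambda* = (-10.8)


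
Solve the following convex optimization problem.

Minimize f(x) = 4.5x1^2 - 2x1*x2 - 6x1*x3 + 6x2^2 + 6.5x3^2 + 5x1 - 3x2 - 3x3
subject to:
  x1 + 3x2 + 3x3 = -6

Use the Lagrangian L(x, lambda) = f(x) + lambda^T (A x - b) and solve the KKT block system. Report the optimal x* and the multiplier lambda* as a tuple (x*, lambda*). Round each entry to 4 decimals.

Form the Lagrangian:
  L(x, lambda) = (1/2) x^T Q x + c^T x + lambda^T (A x - b)
Stationarity (grad_x L = 0): Q x + c + A^T lambda = 0.
Primal feasibility: A x = b.

This gives the KKT block system:
  [ Q   A^T ] [ x     ]   [-c ]
  [ A    0  ] [ lambda ] = [ b ]

Solving the linear system:
  x*      = (-1.5429, -0.5257, -0.96)
  lambda* = (2.0743)
  f(x*)   = 4.5943

x* = (-1.5429, -0.5257, -0.96), lambda* = (2.0743)


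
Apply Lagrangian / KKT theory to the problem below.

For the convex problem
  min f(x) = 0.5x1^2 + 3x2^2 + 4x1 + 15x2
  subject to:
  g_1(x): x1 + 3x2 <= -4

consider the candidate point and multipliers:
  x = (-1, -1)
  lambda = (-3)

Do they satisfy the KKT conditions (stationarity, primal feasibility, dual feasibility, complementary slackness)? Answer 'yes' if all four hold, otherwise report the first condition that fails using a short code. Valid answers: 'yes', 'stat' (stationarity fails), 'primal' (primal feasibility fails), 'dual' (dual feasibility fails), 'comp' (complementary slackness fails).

Gradient of f: grad f(x) = Q x + c = (3, 9)
Constraint values g_i(x) = a_i^T x - b_i:
  g_1((-1, -1)) = 0
Stationarity residual: grad f(x) + sum_i lambda_i a_i = (0, 0)
  -> stationarity OK
Primal feasibility (all g_i <= 0): OK
Dual feasibility (all lambda_i >= 0): FAILS
Complementary slackness (lambda_i * g_i(x) = 0 for all i): OK

Verdict: the first failing condition is dual_feasibility -> dual.

dual


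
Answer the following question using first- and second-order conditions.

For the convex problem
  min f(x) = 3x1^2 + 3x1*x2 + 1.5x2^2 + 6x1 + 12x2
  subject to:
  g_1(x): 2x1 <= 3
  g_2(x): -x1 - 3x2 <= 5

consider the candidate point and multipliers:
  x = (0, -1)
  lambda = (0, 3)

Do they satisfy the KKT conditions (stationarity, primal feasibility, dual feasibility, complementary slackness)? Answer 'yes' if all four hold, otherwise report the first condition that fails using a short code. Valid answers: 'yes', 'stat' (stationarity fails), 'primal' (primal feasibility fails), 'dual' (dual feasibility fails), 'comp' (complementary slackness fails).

Gradient of f: grad f(x) = Q x + c = (3, 9)
Constraint values g_i(x) = a_i^T x - b_i:
  g_1((0, -1)) = -3
  g_2((0, -1)) = -2
Stationarity residual: grad f(x) + sum_i lambda_i a_i = (0, 0)
  -> stationarity OK
Primal feasibility (all g_i <= 0): OK
Dual feasibility (all lambda_i >= 0): OK
Complementary slackness (lambda_i * g_i(x) = 0 for all i): FAILS

Verdict: the first failing condition is complementary_slackness -> comp.

comp
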